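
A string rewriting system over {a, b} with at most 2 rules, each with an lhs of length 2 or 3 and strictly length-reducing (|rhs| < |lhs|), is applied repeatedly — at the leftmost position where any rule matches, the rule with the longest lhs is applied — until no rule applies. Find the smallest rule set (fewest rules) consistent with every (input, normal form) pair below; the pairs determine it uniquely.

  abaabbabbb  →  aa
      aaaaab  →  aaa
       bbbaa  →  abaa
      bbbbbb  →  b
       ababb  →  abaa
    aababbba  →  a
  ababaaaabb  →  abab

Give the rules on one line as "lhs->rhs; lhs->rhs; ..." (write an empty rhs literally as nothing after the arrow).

  | abaabbabbb => abbabbb => aaabbb => abb => aa
  | aaaaab => aaa
  | bbbaa => abaa
  | bbbbbb => abbbb => aabb => b

aab->; bb->a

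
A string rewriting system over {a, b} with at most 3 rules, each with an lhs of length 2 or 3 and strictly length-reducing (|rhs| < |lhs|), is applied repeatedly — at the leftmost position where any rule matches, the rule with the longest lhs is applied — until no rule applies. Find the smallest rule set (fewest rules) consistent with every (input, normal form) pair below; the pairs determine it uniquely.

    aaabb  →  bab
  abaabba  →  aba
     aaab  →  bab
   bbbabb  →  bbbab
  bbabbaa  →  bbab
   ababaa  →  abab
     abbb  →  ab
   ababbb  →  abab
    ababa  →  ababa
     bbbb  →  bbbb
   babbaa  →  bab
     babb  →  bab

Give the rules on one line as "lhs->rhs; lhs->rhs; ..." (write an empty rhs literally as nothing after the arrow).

  | aaabb => babb => bab
  | abaabba => abbbba => abbba => abba => aba
  | aaab => bab
  | bbbabb => bbbab

aa->b; abb->ab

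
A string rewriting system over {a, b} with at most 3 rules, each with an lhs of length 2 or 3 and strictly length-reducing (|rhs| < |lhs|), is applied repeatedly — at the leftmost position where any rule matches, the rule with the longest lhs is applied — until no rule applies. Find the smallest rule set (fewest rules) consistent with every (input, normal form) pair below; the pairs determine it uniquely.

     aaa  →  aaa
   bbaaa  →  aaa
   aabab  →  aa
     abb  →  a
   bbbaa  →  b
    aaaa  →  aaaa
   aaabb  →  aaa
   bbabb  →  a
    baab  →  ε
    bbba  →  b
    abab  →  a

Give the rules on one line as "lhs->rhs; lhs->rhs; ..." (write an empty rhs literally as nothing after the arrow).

ba->b; bb->

  | aaa
  | bbaaa => aaa
  | aabab => aabb => aa
  | abb => a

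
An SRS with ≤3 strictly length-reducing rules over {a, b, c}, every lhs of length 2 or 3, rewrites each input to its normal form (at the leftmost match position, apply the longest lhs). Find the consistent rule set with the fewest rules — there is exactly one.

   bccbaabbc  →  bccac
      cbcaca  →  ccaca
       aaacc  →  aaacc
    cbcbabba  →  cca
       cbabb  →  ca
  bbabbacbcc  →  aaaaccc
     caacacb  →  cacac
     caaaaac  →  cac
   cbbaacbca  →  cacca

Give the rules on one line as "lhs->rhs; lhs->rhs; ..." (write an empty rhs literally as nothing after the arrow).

  | bccbaabbc => bccaabbc => bccabbc => bccaac => bccac
  | cbcaca => ccaca
  | aaacc
  | cbcbabba => ccbabba => ccabba => ccaaa => ccaa => cca

bb->a; caa->ca; cb->c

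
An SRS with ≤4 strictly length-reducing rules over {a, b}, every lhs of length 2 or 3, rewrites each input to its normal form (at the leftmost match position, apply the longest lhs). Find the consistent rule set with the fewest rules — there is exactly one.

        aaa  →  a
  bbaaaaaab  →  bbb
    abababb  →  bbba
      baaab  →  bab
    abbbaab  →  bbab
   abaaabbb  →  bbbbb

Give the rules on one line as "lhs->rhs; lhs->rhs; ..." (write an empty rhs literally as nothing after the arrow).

aa->; aba->bb; abb->a

  | aaa => a
  | bbaaaaaab => bbaaaab => bbaab => bbb
  | abababb => bbbabb => bbba
  | baaab => bab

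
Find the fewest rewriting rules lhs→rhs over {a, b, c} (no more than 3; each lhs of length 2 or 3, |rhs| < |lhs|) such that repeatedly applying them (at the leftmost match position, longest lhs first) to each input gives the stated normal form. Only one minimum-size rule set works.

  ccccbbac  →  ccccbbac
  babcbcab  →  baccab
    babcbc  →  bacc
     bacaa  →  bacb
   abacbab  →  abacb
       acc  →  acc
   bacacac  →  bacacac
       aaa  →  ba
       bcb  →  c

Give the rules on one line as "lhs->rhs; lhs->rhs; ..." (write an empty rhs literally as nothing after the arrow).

  | ccccbbac
  | babcbcab => baccab
  | babcbc => bacc
  | bacaa => bacb

aa->b; bcb->c; cba->c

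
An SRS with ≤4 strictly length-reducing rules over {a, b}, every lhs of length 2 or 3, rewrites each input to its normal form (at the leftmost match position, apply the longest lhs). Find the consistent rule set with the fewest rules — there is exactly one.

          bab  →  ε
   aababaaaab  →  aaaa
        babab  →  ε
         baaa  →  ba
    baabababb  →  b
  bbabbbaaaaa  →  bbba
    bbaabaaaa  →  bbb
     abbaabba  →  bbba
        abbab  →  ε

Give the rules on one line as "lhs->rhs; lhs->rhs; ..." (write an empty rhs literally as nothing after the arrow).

  | bab => ε
  | aababaaaab => aabaaaab => aaaaab => aaaa
  | babab => ab => ε
  | baaa => ba

ab->; baa->b; bab->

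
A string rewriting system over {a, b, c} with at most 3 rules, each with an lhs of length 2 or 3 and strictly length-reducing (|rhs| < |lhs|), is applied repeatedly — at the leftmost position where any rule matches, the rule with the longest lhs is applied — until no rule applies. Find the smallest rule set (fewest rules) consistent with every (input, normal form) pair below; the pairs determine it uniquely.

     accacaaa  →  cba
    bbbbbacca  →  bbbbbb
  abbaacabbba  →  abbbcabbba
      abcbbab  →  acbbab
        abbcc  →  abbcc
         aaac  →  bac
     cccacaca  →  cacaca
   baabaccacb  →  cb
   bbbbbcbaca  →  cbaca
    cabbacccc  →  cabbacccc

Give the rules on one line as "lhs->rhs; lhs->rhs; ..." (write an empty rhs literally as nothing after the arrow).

  | accacaaa => aacaaa => bcaaa => bcba => cba
  | bbbbbacca => bbbbbaa => bbbbbb
  | abbaacabbba => abbbcabbba
  | abcbbab => acbbab

aa->b; bcb->cb; cca->a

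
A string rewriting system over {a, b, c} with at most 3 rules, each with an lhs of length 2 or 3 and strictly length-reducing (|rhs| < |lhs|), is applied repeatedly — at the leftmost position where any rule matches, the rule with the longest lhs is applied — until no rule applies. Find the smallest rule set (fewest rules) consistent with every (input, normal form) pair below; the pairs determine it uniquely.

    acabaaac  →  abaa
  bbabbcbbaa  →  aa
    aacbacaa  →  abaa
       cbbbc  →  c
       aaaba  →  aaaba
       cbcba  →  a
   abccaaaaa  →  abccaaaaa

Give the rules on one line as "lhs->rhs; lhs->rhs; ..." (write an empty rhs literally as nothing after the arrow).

ac->; bb->; cb->

  | acabaaac => abaaac => abaa
  | bbabbcbbaa => abbcbbaa => acbbaa => bbaa => aa
  | aacbacaa => abacaa => abaa
  | cbbbc => bbc => c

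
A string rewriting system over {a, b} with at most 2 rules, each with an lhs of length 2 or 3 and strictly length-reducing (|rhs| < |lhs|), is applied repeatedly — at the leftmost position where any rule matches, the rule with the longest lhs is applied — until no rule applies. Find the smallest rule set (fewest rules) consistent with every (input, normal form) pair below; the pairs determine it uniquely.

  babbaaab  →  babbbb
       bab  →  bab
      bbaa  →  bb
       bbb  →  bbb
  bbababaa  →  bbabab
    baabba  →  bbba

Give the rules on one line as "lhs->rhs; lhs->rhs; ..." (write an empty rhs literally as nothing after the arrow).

  | babbaaab => babbbb
  | bab
  | bbaa => bb
  | bbb

aa->; aaa->b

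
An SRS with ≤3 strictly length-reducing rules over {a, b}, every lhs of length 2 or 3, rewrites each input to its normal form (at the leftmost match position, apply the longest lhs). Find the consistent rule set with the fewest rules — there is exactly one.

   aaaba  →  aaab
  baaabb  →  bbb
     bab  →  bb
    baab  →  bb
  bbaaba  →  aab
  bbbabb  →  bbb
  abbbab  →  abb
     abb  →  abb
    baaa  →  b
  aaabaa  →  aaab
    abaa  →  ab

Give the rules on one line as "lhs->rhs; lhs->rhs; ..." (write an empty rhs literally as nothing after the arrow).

  | aaaba => aaab
  | baaabb => baabb => babb => bbb
  | bab => bb
  | baab => bab => bb

ba->b; bba->a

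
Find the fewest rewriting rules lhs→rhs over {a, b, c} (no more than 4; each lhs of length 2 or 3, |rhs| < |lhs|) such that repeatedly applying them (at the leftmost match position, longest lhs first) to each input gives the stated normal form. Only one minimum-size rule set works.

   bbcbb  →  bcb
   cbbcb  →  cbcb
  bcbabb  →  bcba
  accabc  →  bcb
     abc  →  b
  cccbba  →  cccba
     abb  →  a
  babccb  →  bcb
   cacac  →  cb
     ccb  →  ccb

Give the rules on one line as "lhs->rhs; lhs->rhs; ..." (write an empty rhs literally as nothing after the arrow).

  | bbcbb => bcbb => bcb
  | cbbcb => cbcb
  | bcbabb => bcbab => bcba
  | accabc => bcabc => bcac => bcb

ab->a; ac->b; bb->b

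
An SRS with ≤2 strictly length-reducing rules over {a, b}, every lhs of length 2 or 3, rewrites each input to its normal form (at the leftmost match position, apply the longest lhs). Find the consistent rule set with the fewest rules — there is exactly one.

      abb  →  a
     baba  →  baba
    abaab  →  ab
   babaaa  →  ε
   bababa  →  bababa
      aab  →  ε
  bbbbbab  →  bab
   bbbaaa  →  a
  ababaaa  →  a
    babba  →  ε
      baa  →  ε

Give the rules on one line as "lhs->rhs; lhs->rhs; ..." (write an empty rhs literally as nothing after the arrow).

aa->b; bb->

  | abb => a
  | baba
  | abaab => abbb => ab
  | babaaa => babba => baa => bb => ε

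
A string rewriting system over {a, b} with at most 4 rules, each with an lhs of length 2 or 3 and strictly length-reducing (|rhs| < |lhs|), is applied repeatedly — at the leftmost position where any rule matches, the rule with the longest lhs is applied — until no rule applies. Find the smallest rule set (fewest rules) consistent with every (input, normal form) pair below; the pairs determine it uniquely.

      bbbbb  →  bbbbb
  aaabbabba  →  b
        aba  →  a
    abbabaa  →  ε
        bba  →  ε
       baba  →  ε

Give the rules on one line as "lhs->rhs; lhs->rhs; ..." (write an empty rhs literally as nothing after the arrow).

aa->; aaa->b; ba->; bba->

  | bbbbb
  | aaabbabba => bbbabba => bbba => b
  | aba => a
  | abbabaa => abaa => aa => ε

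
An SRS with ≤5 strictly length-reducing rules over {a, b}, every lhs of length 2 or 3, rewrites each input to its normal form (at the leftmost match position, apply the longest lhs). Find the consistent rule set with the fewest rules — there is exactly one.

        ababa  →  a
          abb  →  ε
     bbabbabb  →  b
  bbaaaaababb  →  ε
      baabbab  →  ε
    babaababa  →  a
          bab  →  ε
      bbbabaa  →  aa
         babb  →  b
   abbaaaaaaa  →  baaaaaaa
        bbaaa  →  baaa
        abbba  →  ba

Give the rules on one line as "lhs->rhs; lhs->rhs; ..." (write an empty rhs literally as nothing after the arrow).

ab->b; bab->; bb->; bba->ba

  | ababa => baba => a
  | abb => bb => ε
  | bbabbabb => babbabb => babb => b
  | bbaaaaababb => baaaaababb => baaaababb => baaababb => baababb => bababb => abb => bb => ε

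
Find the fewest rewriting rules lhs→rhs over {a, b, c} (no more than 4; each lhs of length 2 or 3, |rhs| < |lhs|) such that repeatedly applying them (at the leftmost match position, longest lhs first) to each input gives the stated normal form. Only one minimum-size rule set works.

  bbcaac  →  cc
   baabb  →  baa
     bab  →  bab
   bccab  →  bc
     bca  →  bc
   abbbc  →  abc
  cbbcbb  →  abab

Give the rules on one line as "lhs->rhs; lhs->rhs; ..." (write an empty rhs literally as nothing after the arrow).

  | bbcaac => caac => cac => cc
  | baabb => baa
  | bab
  | bccab => bccb => bca => bc

bb->; ca->c; cb->a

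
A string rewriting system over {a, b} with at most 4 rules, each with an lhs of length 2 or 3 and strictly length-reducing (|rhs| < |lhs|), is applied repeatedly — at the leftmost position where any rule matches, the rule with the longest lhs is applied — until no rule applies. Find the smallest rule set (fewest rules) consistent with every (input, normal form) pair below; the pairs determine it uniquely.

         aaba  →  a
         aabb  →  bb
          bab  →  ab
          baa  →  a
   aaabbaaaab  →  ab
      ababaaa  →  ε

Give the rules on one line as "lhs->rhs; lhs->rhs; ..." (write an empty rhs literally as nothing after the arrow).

aa->; ba->a; baa->a

  | aaba => ba => a
  | aabb => bb
  | bab => ab
  | baa => a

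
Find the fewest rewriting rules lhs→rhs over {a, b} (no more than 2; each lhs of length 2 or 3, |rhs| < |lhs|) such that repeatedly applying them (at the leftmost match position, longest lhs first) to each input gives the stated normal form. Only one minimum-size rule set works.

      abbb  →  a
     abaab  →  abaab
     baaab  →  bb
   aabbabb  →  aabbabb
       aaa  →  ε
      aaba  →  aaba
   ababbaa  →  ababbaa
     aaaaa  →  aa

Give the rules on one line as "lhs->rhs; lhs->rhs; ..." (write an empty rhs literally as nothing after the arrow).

  | abbb => a
  | abaab
  | baaab => bb
  | aabbabb

aaa->; bbb->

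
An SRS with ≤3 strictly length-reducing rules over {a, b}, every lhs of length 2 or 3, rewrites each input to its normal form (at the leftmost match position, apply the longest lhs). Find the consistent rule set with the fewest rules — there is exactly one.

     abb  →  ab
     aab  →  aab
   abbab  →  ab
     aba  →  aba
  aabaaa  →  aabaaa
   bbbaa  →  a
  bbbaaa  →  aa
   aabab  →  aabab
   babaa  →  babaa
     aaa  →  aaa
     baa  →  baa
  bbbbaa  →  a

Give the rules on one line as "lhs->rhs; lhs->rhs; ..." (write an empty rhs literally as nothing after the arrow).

  | abb => ab
  | aab
  | abbab => ab
  | aba

bb->b; bba->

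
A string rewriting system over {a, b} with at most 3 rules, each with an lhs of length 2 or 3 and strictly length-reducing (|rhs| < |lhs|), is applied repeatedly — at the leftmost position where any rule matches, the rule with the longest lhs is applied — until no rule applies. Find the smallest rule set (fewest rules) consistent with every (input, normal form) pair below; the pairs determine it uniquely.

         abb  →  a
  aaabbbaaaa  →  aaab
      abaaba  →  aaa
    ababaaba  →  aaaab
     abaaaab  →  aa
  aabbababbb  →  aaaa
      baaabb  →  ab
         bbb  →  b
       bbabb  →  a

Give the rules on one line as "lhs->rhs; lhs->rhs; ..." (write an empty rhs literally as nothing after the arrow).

ba->b; bab->a; bb->

  | abb => a
  | aaabbbaaaa => aaabaaaa => aaabaaa => aaabaa => aaaba => aaab
  | abaaba => ababa => aaa
  | ababaaba => aaaaba => aaaab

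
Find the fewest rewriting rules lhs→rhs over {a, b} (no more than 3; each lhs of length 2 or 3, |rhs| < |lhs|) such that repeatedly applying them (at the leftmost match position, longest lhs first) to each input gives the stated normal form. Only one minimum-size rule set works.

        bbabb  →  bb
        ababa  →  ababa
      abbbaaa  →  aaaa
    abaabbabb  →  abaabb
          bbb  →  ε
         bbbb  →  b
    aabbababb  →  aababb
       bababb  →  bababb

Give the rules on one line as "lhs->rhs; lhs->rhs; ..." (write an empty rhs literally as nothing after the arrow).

  | bbabb => bb
  | ababa
  | abbbaaa => aaaa
  | abaabbabb => abaabb

bba->; bbb->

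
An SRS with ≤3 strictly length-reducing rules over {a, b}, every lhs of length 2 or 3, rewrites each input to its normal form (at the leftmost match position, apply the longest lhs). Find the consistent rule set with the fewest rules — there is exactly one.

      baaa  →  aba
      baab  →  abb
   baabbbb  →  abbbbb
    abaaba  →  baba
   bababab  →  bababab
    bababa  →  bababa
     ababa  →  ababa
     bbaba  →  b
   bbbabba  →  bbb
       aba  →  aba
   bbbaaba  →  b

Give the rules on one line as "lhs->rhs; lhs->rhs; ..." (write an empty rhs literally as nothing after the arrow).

aab->ba; baa->ab; bba->b

  | baaa => aba
  | baab => abb
  | baabbbb => abbbbb
  | abaaba => aabba => baba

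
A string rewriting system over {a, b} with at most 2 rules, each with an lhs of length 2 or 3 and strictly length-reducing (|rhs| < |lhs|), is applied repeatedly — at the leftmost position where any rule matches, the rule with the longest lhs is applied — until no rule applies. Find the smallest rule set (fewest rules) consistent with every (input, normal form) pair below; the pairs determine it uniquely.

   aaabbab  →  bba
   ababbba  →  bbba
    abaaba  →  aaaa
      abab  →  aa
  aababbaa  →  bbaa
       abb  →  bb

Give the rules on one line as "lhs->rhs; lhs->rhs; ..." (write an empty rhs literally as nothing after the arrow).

ab->a; abb->bb

  | aaabbab => aabbab => abbab => bbab => bba
  | ababbba => aabbba => abbba => bbba
  | abaaba => aaaba => aaaa
  | abab => aab => aa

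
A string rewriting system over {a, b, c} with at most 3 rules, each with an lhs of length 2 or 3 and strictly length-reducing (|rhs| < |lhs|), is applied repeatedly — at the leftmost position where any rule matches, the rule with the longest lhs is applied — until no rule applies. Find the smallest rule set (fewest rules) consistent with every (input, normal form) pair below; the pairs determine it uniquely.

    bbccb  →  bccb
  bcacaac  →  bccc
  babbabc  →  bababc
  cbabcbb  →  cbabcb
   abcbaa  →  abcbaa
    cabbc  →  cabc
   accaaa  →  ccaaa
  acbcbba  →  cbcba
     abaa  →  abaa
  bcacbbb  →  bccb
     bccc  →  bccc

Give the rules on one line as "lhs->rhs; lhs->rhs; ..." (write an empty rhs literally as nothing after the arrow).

  | bbccb => bccb
  | bcacaac => bccaac => bccac => bccc
  | babbabc => bababc
  | cbabcbb => cbabcb

ac->c; bb->b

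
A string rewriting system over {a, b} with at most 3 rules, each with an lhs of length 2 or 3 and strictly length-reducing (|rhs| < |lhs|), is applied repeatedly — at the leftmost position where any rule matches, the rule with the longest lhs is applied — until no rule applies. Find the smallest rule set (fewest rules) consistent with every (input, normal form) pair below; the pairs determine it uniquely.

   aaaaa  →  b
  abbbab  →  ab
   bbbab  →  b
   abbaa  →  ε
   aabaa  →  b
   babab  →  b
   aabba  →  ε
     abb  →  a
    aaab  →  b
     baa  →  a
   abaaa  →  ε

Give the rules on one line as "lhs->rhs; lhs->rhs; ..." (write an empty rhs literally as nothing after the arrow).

  | aaaaa => baaa => aa => b
  | abbbab => abab => ab
  | bbbab => bab => b
  | abbaa => aaa => ba => ε

aa->b; ba->; bb->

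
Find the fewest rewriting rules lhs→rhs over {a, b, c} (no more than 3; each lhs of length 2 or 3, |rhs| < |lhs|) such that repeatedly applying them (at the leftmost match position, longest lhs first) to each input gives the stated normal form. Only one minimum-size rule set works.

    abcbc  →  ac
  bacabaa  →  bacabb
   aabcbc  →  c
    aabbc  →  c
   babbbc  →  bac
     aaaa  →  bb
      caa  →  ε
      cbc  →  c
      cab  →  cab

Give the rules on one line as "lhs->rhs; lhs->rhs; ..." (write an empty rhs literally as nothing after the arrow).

  | abcbc => acbc => ac
  | bacabaa => bacabb
  | aabcbc => bbcbc => bcbc => cbc => c
  | aabbc => bbbc => bbc => bc => c

aa->b; bc->c; cb->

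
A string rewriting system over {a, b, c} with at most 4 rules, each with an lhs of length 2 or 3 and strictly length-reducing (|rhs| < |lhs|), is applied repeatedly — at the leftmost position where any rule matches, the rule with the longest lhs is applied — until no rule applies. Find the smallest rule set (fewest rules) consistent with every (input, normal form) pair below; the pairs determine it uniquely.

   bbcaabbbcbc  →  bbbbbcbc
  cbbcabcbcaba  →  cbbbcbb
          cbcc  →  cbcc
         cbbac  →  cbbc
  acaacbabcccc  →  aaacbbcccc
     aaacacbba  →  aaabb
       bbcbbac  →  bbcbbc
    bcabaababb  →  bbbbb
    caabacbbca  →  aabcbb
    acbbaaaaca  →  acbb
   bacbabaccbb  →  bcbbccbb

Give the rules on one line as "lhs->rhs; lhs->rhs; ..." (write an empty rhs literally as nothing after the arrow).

  | bbcaabbbcbc => bbaabbbcbc => bbabbbcbc => bbbbbcbc
  | cbbcabcbcaba => cbbabcbcaba => cbbbcbcaba => cbbbcbaba => cbbbcbba => cbbbcbb
  | cbcc
  | cbbac => cbbc

ba->b; ca->a; cac->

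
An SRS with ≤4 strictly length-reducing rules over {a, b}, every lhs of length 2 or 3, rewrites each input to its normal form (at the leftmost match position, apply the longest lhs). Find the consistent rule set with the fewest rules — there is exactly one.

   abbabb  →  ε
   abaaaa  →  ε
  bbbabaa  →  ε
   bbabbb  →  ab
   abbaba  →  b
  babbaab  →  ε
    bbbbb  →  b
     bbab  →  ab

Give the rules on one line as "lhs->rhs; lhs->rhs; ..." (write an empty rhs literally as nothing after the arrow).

  | abbabb => aabb => bb => ε
  | abaaaa => aaaa => aa => ε
  | bbbabaa => babaa => bbaa => aa => ε
  | bbabbb => abbb => ab

aa->; aba->a; ba->b; bb->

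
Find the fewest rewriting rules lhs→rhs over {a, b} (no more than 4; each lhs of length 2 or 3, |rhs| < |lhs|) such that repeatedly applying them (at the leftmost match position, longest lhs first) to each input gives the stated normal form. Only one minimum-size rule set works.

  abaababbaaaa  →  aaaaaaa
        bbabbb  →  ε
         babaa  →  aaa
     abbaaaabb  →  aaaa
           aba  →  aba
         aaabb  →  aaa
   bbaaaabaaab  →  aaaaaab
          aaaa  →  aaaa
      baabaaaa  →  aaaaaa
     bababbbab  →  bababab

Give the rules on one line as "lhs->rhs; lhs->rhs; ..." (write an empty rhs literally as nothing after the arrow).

baa->aa; bb->; bba->b

  | abaababbaaaa => aaababbaaaa => aaababaaa => aaabaaaa => aaaaaaa
  | bbabbb => bbbb => bb => ε
  | babaa => baaa => aaa
  | abbaaaabb => abaaabb => aaaabb => aaaa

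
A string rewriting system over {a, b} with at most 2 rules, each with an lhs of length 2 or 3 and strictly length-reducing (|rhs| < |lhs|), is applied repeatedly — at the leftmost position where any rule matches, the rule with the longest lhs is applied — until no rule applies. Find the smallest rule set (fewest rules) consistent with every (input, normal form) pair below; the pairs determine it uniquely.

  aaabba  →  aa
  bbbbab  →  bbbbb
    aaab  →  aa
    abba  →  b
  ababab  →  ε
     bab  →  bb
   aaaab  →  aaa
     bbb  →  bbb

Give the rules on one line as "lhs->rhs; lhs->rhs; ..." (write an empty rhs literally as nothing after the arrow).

  | aaabba => aaba => aa
  | bbbbab => bbbbb
  | aaab => aa
  | abba => ba => b

ab->; ba->b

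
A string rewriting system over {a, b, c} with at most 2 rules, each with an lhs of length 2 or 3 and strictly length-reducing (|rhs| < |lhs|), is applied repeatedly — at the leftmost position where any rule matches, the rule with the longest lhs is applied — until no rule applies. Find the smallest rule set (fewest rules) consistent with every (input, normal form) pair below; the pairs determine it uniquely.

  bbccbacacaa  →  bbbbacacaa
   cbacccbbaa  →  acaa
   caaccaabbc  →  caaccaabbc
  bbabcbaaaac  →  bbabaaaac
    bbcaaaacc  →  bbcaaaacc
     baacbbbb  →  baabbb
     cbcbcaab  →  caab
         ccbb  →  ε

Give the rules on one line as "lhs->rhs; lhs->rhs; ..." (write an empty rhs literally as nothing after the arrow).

bcc->bb; cb->

  | bbccbacacaa => bbbbacacaa
  | cbacccbbaa => acccbbaa => accbaa => acaa
  | caaccaabbc
  | bbabcbaaaac => bbabaaaac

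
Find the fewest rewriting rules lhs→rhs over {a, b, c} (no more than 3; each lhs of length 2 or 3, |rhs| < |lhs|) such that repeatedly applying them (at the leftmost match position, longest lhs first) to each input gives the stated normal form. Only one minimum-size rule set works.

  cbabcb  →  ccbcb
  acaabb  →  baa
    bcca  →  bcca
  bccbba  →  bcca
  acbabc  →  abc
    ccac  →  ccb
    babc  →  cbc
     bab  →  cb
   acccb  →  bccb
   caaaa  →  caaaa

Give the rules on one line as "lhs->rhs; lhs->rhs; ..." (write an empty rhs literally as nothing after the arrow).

ac->b; bab->cb; bb->

  | cbabcb => ccbcb
  | acaabb => baabb => baa
  | bcca
  | bccbba => bcca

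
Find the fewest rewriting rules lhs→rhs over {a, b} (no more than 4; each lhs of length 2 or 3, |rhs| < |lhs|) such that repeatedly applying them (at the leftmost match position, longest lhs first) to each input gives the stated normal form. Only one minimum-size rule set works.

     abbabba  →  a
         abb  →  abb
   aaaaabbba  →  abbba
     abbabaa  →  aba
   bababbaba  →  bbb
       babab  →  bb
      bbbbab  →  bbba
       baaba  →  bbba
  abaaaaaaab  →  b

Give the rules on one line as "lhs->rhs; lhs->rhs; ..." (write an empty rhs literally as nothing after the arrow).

aa->b; aaa->a; bab->a

  | abbabba => ababa => aaa => a
  | abb
  | aaaaabbba => aaabbba => abbba
  | abbabaa => abaaa => aba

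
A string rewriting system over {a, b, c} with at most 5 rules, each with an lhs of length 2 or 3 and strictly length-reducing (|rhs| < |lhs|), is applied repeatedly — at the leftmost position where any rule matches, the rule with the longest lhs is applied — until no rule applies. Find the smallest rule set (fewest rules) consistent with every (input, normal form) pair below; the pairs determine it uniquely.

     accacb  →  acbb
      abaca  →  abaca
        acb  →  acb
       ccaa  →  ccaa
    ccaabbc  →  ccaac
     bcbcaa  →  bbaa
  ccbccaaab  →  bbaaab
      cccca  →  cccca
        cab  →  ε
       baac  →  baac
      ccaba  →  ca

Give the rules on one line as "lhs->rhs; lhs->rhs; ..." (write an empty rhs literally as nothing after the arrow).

  | accacb => acbb
  | abaca
  | acb
  | ccaa

bc->c; cab->; cac->b; cbc->bb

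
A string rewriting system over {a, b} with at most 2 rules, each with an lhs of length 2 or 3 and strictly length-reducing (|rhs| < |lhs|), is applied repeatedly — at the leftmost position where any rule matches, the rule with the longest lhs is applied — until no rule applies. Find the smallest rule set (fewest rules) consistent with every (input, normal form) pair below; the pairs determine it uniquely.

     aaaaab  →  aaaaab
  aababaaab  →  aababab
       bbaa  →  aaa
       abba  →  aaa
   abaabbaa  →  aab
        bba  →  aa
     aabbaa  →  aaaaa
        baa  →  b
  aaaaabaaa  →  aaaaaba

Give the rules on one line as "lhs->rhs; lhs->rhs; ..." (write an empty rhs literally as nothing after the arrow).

baa->b; bb->a

  | aaaaab
  | aababaaab => aababab
  | bbaa => aaa
  | abba => aaa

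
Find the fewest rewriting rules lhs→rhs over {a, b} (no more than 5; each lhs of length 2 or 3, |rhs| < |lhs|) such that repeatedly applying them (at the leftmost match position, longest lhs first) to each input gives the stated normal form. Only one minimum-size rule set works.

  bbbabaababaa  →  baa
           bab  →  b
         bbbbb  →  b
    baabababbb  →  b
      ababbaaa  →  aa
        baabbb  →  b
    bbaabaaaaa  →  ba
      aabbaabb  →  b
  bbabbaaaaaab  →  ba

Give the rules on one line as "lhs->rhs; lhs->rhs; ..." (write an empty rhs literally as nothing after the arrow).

aaa->a; ab->; aba->aa; bb->b

  | bbbabaababaa => bbabaababaa => babaababaa => baaababaa => bababaa => baabaa => baaaa => baa
  | bab => b
  | bbbbb => bbbb => bbb => bb => b
  | baabababbb => baaababbb => bababbb => baabbb => babb => bb => b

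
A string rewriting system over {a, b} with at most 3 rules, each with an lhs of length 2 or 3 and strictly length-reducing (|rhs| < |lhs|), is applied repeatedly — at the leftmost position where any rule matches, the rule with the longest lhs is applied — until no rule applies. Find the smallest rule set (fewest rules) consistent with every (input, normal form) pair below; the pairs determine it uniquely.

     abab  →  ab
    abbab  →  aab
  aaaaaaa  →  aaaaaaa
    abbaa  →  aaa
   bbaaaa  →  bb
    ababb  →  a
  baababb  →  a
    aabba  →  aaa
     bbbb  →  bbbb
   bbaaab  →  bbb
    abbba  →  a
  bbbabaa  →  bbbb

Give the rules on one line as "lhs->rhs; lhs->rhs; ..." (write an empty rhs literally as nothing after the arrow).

abb->a; ba->; bba->bb

  | abab => ab
  | abbab => aab
  | aaaaaaa
  | abbaa => aaa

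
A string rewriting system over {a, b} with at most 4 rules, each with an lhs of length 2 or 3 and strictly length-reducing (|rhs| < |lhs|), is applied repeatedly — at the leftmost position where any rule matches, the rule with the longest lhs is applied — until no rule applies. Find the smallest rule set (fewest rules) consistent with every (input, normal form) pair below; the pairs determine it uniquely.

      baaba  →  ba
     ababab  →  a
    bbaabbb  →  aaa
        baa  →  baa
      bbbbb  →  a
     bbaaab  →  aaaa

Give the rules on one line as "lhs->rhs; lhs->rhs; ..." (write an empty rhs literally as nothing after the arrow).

  | baaba => babb => bab => ba
  | ababab => bbbab => abab => bbb => ab => a
  | bbaabbb => aaabbb => aaabb => aaab => aaa
  | baa

ab->a; aba->bb; bb->a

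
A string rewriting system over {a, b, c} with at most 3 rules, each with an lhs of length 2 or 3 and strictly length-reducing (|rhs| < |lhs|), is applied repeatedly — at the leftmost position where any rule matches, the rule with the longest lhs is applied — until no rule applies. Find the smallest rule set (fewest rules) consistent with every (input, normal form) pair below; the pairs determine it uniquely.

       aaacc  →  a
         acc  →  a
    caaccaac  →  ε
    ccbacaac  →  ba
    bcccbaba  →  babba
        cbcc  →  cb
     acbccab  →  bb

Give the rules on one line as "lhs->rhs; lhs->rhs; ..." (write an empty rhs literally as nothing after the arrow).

  | aaacc => acc => a
  | acc => a
  | caaccaac => cccaac => caac => cc => ε
  | ccbacaac => bacaac => bacc => ba

aa->; cba->ab; cc->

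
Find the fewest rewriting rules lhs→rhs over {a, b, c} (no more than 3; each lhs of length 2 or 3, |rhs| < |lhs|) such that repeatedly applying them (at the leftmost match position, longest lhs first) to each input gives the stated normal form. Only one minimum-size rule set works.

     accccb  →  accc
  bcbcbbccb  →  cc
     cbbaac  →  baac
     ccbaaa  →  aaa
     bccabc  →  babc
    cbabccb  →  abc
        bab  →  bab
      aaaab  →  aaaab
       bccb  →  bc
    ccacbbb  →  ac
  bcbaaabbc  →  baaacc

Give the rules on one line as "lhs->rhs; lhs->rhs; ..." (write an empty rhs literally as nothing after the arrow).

bb->c; ca->a; cb->

  | accccb => accc
  | bcbcbbccb => bcbbccb => bbccb => cccb => cc
  | cbbaac => baac
  | ccbaaa => caaa => aaa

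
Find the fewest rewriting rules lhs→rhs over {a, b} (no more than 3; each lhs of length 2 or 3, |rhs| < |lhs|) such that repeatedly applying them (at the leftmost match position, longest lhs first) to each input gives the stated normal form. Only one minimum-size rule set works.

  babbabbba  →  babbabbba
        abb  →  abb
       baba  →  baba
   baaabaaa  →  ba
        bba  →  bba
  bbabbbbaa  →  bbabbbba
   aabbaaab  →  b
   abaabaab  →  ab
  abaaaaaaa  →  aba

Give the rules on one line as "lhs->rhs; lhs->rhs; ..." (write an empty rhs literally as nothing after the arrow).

  | babbabbba
  | abb
  | baba
  | baaabaaa => baabaaa => baaa => baa => ba

aa->a; aab->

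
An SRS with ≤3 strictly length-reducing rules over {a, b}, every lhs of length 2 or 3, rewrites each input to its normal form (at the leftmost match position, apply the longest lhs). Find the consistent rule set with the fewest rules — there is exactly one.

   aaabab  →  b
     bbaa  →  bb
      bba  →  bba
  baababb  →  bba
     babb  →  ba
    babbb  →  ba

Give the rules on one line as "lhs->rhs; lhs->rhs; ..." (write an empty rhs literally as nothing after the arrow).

aa->; ab->a

  | aaabab => abab => aab => b
  | bbaa => bb
  | bba
  | baababb => bbabb => bbab => bba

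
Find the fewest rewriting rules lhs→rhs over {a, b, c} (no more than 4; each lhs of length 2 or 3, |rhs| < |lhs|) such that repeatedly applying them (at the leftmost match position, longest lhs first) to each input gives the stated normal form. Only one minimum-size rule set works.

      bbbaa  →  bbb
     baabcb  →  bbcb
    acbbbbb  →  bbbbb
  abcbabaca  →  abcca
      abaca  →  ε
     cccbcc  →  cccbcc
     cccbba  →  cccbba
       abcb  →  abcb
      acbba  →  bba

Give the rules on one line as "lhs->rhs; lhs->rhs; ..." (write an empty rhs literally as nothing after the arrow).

aa->; ac->; bac->ca

  | bbbaa => bbb
  | baabcb => bbcb
  | acbbbbb => bbbbb
  | abcbabaca => abcbacaa => abccaaa => abcca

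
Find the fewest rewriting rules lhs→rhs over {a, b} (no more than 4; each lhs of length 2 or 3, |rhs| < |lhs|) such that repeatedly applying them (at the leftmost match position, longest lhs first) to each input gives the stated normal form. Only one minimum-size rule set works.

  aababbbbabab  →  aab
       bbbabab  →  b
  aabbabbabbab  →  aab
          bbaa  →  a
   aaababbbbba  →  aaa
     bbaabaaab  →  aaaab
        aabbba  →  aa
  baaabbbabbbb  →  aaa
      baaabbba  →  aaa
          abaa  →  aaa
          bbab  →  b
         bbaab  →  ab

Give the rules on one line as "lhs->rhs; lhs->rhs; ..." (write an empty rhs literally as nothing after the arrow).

ba->; baa->aa; bb->; bba->

  | aababbbbabab => aabbbbabab => aabbabab => aabab => aab
  | bbbabab => babab => bab => b
  | aabbabbabbab => aabbabbab => aabbab => aab
  | bbaa => a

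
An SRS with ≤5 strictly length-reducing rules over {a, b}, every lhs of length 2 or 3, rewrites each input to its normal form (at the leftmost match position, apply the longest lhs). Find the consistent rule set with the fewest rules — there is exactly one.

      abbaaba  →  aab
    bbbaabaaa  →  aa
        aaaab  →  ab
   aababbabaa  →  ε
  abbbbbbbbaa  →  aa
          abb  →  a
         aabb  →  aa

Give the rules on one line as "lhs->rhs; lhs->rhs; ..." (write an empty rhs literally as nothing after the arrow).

  | abbaaba => aaba => aab
  | bbbaabaaa => baabaaa => babaaa => bbaaa => aa
  | aaaab => ab
  | aababbabaa => aabbbabaa => aababaa => aabbaa => aaa => ε

aaa->; ba->b; bb->; bba->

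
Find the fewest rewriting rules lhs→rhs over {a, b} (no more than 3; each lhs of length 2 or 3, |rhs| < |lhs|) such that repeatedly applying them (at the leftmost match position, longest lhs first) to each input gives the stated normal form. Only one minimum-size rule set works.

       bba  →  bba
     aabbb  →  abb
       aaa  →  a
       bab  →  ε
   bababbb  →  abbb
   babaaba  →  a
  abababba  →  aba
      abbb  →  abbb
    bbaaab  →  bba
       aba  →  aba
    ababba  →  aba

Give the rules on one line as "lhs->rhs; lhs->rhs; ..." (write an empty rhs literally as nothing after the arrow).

aa->a; aab->a; bab->

  | bba
  | aabbb => abb
  | aaa => aa => a
  | bab => ε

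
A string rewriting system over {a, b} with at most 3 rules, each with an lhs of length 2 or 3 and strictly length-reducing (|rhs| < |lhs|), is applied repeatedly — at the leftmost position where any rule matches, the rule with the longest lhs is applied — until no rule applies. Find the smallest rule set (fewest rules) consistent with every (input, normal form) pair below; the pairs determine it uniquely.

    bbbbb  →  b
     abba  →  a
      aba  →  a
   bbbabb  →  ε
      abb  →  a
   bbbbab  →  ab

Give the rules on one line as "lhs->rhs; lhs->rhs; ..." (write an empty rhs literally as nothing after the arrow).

aa->a; ba->; bb->

  | bbbbb => bbb => b
  | abba => aa => a
  | aba => a
  | bbbabb => babb => bb => ε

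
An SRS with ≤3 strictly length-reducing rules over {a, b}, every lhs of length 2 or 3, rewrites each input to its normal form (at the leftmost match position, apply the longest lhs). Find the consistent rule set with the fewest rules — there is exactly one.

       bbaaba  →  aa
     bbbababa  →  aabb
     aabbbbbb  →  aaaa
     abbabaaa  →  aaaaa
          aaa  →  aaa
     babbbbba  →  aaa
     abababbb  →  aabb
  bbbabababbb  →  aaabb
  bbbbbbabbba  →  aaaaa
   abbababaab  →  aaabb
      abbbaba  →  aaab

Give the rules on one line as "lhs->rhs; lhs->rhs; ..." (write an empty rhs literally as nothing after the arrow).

ba->b; bbb->a

  | bbaaba => bbaba => bbba => aa
  | bbbababa => aababa => aabba => aabb
  | aabbbbbb => aaabbb => aaaa
  | abbabaaa => abbbaaa => aaaaa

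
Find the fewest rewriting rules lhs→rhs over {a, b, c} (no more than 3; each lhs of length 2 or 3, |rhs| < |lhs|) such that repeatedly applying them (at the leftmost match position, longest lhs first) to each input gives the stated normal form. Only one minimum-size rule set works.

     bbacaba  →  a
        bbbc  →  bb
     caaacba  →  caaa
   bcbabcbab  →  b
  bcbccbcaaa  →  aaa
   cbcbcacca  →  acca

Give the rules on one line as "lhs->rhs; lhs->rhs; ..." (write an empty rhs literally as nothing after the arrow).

  | bbacaba => bcaba => aba => a
  | bbbc => bb
  | caaacba => caaaba => caaa
  | bcbabcbab => babcbab => bcbab => bab => b

ba->; bc->; cb->b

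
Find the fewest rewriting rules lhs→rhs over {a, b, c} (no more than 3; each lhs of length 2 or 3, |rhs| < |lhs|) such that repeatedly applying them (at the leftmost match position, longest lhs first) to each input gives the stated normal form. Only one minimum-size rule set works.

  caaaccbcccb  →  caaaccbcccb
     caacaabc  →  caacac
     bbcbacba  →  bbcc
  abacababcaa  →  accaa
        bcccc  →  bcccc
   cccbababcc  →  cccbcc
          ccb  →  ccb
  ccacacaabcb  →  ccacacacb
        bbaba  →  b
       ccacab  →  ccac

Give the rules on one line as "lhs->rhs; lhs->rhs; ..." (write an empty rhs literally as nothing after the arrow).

  | caaaccbcccb
  | caacaabc => caacac
  | bbcbacba => bbccba => bbcc
  | abacababcaa => acababcaa => acabcaa => accaa

ab->; ba->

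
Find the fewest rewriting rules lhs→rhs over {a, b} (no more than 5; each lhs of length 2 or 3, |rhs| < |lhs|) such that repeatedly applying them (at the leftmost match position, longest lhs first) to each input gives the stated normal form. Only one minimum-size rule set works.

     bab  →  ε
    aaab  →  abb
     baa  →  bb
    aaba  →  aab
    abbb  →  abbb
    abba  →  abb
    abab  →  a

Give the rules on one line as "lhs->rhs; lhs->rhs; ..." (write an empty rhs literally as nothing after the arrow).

  | bab => ε
  | aaab => abb
  | baa => bb
  | aaba => aab

aaa->ab; ba->b; baa->bb; bab->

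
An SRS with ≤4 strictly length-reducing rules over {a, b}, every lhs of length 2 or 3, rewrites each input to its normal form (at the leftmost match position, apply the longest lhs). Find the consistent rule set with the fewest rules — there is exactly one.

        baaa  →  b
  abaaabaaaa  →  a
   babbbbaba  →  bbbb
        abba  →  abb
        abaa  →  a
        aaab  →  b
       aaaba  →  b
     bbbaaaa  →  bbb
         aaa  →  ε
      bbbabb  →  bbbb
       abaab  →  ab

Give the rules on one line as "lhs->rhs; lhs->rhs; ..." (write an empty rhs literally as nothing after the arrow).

aaa->; aba->; ba->b; bab->b

  | baaa => baa => ba => b
  | abaaabaaaa => aabaaaa => aaaa => a
  | babbbbaba => bbbbaba => bbbba => bbbb
  | abba => abb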